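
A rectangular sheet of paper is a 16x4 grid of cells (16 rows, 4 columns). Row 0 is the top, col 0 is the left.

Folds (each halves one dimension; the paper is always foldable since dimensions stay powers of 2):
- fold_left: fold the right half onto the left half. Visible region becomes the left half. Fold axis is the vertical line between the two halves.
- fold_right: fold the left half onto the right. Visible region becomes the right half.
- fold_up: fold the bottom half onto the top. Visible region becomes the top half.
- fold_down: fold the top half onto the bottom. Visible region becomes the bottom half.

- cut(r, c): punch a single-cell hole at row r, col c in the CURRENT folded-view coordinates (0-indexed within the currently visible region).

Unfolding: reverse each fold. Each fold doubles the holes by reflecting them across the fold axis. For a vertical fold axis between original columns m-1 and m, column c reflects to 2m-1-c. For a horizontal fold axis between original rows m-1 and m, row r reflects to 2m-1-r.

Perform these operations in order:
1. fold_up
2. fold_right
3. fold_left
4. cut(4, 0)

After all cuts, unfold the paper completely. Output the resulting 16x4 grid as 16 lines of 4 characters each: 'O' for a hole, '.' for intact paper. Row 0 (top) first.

Answer: ....
....
....
....
OOOO
....
....
....
....
....
....
OOOO
....
....
....
....

Derivation:
Op 1 fold_up: fold axis h@8; visible region now rows[0,8) x cols[0,4) = 8x4
Op 2 fold_right: fold axis v@2; visible region now rows[0,8) x cols[2,4) = 8x2
Op 3 fold_left: fold axis v@3; visible region now rows[0,8) x cols[2,3) = 8x1
Op 4 cut(4, 0): punch at orig (4,2); cuts so far [(4, 2)]; region rows[0,8) x cols[2,3) = 8x1
Unfold 1 (reflect across v@3): 2 holes -> [(4, 2), (4, 3)]
Unfold 2 (reflect across v@2): 4 holes -> [(4, 0), (4, 1), (4, 2), (4, 3)]
Unfold 3 (reflect across h@8): 8 holes -> [(4, 0), (4, 1), (4, 2), (4, 3), (11, 0), (11, 1), (11, 2), (11, 3)]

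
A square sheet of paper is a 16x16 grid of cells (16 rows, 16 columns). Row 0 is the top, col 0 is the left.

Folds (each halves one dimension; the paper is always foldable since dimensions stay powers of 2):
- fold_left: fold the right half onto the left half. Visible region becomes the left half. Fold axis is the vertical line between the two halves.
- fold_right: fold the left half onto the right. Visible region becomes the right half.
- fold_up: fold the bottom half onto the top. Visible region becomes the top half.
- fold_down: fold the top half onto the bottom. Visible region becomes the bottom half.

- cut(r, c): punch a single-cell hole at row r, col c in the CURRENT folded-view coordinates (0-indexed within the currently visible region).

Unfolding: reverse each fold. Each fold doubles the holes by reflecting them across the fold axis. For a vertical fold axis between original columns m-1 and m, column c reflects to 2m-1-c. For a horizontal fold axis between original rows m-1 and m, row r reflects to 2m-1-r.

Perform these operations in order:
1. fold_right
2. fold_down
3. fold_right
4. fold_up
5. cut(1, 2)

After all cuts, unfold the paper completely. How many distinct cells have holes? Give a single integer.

Op 1 fold_right: fold axis v@8; visible region now rows[0,16) x cols[8,16) = 16x8
Op 2 fold_down: fold axis h@8; visible region now rows[8,16) x cols[8,16) = 8x8
Op 3 fold_right: fold axis v@12; visible region now rows[8,16) x cols[12,16) = 8x4
Op 4 fold_up: fold axis h@12; visible region now rows[8,12) x cols[12,16) = 4x4
Op 5 cut(1, 2): punch at orig (9,14); cuts so far [(9, 14)]; region rows[8,12) x cols[12,16) = 4x4
Unfold 1 (reflect across h@12): 2 holes -> [(9, 14), (14, 14)]
Unfold 2 (reflect across v@12): 4 holes -> [(9, 9), (9, 14), (14, 9), (14, 14)]
Unfold 3 (reflect across h@8): 8 holes -> [(1, 9), (1, 14), (6, 9), (6, 14), (9, 9), (9, 14), (14, 9), (14, 14)]
Unfold 4 (reflect across v@8): 16 holes -> [(1, 1), (1, 6), (1, 9), (1, 14), (6, 1), (6, 6), (6, 9), (6, 14), (9, 1), (9, 6), (9, 9), (9, 14), (14, 1), (14, 6), (14, 9), (14, 14)]

Answer: 16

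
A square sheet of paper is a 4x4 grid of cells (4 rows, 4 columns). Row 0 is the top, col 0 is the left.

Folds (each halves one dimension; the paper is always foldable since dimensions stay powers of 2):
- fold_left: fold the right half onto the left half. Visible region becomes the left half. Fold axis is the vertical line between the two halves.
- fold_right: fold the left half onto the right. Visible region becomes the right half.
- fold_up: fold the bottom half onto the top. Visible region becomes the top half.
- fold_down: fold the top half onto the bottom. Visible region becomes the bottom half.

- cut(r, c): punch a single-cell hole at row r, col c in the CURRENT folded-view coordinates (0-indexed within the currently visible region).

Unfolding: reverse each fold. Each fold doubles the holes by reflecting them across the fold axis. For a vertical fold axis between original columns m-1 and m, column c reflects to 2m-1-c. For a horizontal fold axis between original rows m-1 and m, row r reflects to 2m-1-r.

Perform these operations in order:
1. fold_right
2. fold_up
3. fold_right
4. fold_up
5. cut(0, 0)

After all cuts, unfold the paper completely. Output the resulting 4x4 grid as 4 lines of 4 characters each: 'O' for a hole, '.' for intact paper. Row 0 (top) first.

Answer: OOOO
OOOO
OOOO
OOOO

Derivation:
Op 1 fold_right: fold axis v@2; visible region now rows[0,4) x cols[2,4) = 4x2
Op 2 fold_up: fold axis h@2; visible region now rows[0,2) x cols[2,4) = 2x2
Op 3 fold_right: fold axis v@3; visible region now rows[0,2) x cols[3,4) = 2x1
Op 4 fold_up: fold axis h@1; visible region now rows[0,1) x cols[3,4) = 1x1
Op 5 cut(0, 0): punch at orig (0,3); cuts so far [(0, 3)]; region rows[0,1) x cols[3,4) = 1x1
Unfold 1 (reflect across h@1): 2 holes -> [(0, 3), (1, 3)]
Unfold 2 (reflect across v@3): 4 holes -> [(0, 2), (0, 3), (1, 2), (1, 3)]
Unfold 3 (reflect across h@2): 8 holes -> [(0, 2), (0, 3), (1, 2), (1, 3), (2, 2), (2, 3), (3, 2), (3, 3)]
Unfold 4 (reflect across v@2): 16 holes -> [(0, 0), (0, 1), (0, 2), (0, 3), (1, 0), (1, 1), (1, 2), (1, 3), (2, 0), (2, 1), (2, 2), (2, 3), (3, 0), (3, 1), (3, 2), (3, 3)]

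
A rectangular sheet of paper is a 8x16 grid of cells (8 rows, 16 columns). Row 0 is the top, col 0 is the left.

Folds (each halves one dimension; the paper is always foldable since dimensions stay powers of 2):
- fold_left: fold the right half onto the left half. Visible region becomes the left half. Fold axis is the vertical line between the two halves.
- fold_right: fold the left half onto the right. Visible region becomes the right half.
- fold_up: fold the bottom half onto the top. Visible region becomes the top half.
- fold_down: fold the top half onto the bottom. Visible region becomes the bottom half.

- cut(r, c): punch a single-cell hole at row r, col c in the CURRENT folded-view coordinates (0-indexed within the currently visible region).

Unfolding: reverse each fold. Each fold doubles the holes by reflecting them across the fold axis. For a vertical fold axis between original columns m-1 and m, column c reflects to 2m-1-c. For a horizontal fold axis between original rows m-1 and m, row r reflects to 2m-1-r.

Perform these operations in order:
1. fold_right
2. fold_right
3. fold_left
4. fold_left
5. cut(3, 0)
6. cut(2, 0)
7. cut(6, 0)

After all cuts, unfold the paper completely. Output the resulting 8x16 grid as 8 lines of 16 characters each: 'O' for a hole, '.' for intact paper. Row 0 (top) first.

Answer: ................
................
OOOOOOOOOOOOOOOO
OOOOOOOOOOOOOOOO
................
................
OOOOOOOOOOOOOOOO
................

Derivation:
Op 1 fold_right: fold axis v@8; visible region now rows[0,8) x cols[8,16) = 8x8
Op 2 fold_right: fold axis v@12; visible region now rows[0,8) x cols[12,16) = 8x4
Op 3 fold_left: fold axis v@14; visible region now rows[0,8) x cols[12,14) = 8x2
Op 4 fold_left: fold axis v@13; visible region now rows[0,8) x cols[12,13) = 8x1
Op 5 cut(3, 0): punch at orig (3,12); cuts so far [(3, 12)]; region rows[0,8) x cols[12,13) = 8x1
Op 6 cut(2, 0): punch at orig (2,12); cuts so far [(2, 12), (3, 12)]; region rows[0,8) x cols[12,13) = 8x1
Op 7 cut(6, 0): punch at orig (6,12); cuts so far [(2, 12), (3, 12), (6, 12)]; region rows[0,8) x cols[12,13) = 8x1
Unfold 1 (reflect across v@13): 6 holes -> [(2, 12), (2, 13), (3, 12), (3, 13), (6, 12), (6, 13)]
Unfold 2 (reflect across v@14): 12 holes -> [(2, 12), (2, 13), (2, 14), (2, 15), (3, 12), (3, 13), (3, 14), (3, 15), (6, 12), (6, 13), (6, 14), (6, 15)]
Unfold 3 (reflect across v@12): 24 holes -> [(2, 8), (2, 9), (2, 10), (2, 11), (2, 12), (2, 13), (2, 14), (2, 15), (3, 8), (3, 9), (3, 10), (3, 11), (3, 12), (3, 13), (3, 14), (3, 15), (6, 8), (6, 9), (6, 10), (6, 11), (6, 12), (6, 13), (6, 14), (6, 15)]
Unfold 4 (reflect across v@8): 48 holes -> [(2, 0), (2, 1), (2, 2), (2, 3), (2, 4), (2, 5), (2, 6), (2, 7), (2, 8), (2, 9), (2, 10), (2, 11), (2, 12), (2, 13), (2, 14), (2, 15), (3, 0), (3, 1), (3, 2), (3, 3), (3, 4), (3, 5), (3, 6), (3, 7), (3, 8), (3, 9), (3, 10), (3, 11), (3, 12), (3, 13), (3, 14), (3, 15), (6, 0), (6, 1), (6, 2), (6, 3), (6, 4), (6, 5), (6, 6), (6, 7), (6, 8), (6, 9), (6, 10), (6, 11), (6, 12), (6, 13), (6, 14), (6, 15)]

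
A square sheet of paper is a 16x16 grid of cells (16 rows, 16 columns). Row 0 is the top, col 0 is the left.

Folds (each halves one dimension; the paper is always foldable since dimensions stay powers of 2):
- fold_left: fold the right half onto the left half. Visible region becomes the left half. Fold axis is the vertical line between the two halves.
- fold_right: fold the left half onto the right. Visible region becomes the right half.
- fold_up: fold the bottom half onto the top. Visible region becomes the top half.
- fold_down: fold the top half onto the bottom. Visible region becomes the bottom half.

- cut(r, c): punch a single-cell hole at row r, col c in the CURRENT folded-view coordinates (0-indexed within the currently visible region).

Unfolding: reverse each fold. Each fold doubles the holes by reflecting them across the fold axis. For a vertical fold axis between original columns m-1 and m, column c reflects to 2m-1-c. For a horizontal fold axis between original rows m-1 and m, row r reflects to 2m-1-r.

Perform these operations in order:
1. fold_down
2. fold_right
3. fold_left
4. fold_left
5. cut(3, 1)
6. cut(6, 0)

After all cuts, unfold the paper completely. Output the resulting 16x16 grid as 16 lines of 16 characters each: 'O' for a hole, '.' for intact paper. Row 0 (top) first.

Answer: ................
O..OO..OO..OO..O
................
................
.OO..OO..OO..OO.
................
................
................
................
................
................
.OO..OO..OO..OO.
................
................
O..OO..OO..OO..O
................

Derivation:
Op 1 fold_down: fold axis h@8; visible region now rows[8,16) x cols[0,16) = 8x16
Op 2 fold_right: fold axis v@8; visible region now rows[8,16) x cols[8,16) = 8x8
Op 3 fold_left: fold axis v@12; visible region now rows[8,16) x cols[8,12) = 8x4
Op 4 fold_left: fold axis v@10; visible region now rows[8,16) x cols[8,10) = 8x2
Op 5 cut(3, 1): punch at orig (11,9); cuts so far [(11, 9)]; region rows[8,16) x cols[8,10) = 8x2
Op 6 cut(6, 0): punch at orig (14,8); cuts so far [(11, 9), (14, 8)]; region rows[8,16) x cols[8,10) = 8x2
Unfold 1 (reflect across v@10): 4 holes -> [(11, 9), (11, 10), (14, 8), (14, 11)]
Unfold 2 (reflect across v@12): 8 holes -> [(11, 9), (11, 10), (11, 13), (11, 14), (14, 8), (14, 11), (14, 12), (14, 15)]
Unfold 3 (reflect across v@8): 16 holes -> [(11, 1), (11, 2), (11, 5), (11, 6), (11, 9), (11, 10), (11, 13), (11, 14), (14, 0), (14, 3), (14, 4), (14, 7), (14, 8), (14, 11), (14, 12), (14, 15)]
Unfold 4 (reflect across h@8): 32 holes -> [(1, 0), (1, 3), (1, 4), (1, 7), (1, 8), (1, 11), (1, 12), (1, 15), (4, 1), (4, 2), (4, 5), (4, 6), (4, 9), (4, 10), (4, 13), (4, 14), (11, 1), (11, 2), (11, 5), (11, 6), (11, 9), (11, 10), (11, 13), (11, 14), (14, 0), (14, 3), (14, 4), (14, 7), (14, 8), (14, 11), (14, 12), (14, 15)]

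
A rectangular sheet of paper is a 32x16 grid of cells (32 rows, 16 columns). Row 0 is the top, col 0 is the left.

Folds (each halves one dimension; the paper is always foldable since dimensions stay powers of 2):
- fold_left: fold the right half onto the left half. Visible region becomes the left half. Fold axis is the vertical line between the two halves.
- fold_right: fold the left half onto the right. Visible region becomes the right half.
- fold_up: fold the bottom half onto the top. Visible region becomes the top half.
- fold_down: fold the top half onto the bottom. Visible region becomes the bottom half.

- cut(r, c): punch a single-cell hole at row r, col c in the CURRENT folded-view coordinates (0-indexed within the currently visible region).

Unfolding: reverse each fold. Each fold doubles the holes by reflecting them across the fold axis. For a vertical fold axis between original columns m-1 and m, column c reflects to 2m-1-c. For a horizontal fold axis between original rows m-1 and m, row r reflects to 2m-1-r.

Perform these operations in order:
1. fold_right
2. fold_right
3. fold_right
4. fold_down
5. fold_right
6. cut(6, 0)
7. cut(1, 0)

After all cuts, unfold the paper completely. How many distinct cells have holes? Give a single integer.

Answer: 64

Derivation:
Op 1 fold_right: fold axis v@8; visible region now rows[0,32) x cols[8,16) = 32x8
Op 2 fold_right: fold axis v@12; visible region now rows[0,32) x cols[12,16) = 32x4
Op 3 fold_right: fold axis v@14; visible region now rows[0,32) x cols[14,16) = 32x2
Op 4 fold_down: fold axis h@16; visible region now rows[16,32) x cols[14,16) = 16x2
Op 5 fold_right: fold axis v@15; visible region now rows[16,32) x cols[15,16) = 16x1
Op 6 cut(6, 0): punch at orig (22,15); cuts so far [(22, 15)]; region rows[16,32) x cols[15,16) = 16x1
Op 7 cut(1, 0): punch at orig (17,15); cuts so far [(17, 15), (22, 15)]; region rows[16,32) x cols[15,16) = 16x1
Unfold 1 (reflect across v@15): 4 holes -> [(17, 14), (17, 15), (22, 14), (22, 15)]
Unfold 2 (reflect across h@16): 8 holes -> [(9, 14), (9, 15), (14, 14), (14, 15), (17, 14), (17, 15), (22, 14), (22, 15)]
Unfold 3 (reflect across v@14): 16 holes -> [(9, 12), (9, 13), (9, 14), (9, 15), (14, 12), (14, 13), (14, 14), (14, 15), (17, 12), (17, 13), (17, 14), (17, 15), (22, 12), (22, 13), (22, 14), (22, 15)]
Unfold 4 (reflect across v@12): 32 holes -> [(9, 8), (9, 9), (9, 10), (9, 11), (9, 12), (9, 13), (9, 14), (9, 15), (14, 8), (14, 9), (14, 10), (14, 11), (14, 12), (14, 13), (14, 14), (14, 15), (17, 8), (17, 9), (17, 10), (17, 11), (17, 12), (17, 13), (17, 14), (17, 15), (22, 8), (22, 9), (22, 10), (22, 11), (22, 12), (22, 13), (22, 14), (22, 15)]
Unfold 5 (reflect across v@8): 64 holes -> [(9, 0), (9, 1), (9, 2), (9, 3), (9, 4), (9, 5), (9, 6), (9, 7), (9, 8), (9, 9), (9, 10), (9, 11), (9, 12), (9, 13), (9, 14), (9, 15), (14, 0), (14, 1), (14, 2), (14, 3), (14, 4), (14, 5), (14, 6), (14, 7), (14, 8), (14, 9), (14, 10), (14, 11), (14, 12), (14, 13), (14, 14), (14, 15), (17, 0), (17, 1), (17, 2), (17, 3), (17, 4), (17, 5), (17, 6), (17, 7), (17, 8), (17, 9), (17, 10), (17, 11), (17, 12), (17, 13), (17, 14), (17, 15), (22, 0), (22, 1), (22, 2), (22, 3), (22, 4), (22, 5), (22, 6), (22, 7), (22, 8), (22, 9), (22, 10), (22, 11), (22, 12), (22, 13), (22, 14), (22, 15)]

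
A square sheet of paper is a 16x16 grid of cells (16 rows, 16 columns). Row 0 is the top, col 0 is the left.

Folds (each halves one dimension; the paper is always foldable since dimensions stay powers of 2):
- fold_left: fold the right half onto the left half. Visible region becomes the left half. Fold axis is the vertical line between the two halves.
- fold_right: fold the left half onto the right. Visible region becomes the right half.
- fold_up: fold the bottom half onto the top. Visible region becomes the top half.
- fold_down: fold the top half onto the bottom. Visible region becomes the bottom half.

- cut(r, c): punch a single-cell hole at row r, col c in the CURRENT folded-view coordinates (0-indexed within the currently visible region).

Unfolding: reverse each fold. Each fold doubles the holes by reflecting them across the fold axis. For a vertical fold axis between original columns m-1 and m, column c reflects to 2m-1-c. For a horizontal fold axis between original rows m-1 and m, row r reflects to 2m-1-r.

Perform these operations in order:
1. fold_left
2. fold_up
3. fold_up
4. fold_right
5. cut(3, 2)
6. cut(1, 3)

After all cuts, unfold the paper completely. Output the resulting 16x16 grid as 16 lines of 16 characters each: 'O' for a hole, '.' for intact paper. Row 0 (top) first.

Answer: ................
O......OO......O
................
.O....O..O....O.
.O....O..O....O.
................
O......OO......O
................
................
O......OO......O
................
.O....O..O....O.
.O....O..O....O.
................
O......OO......O
................

Derivation:
Op 1 fold_left: fold axis v@8; visible region now rows[0,16) x cols[0,8) = 16x8
Op 2 fold_up: fold axis h@8; visible region now rows[0,8) x cols[0,8) = 8x8
Op 3 fold_up: fold axis h@4; visible region now rows[0,4) x cols[0,8) = 4x8
Op 4 fold_right: fold axis v@4; visible region now rows[0,4) x cols[4,8) = 4x4
Op 5 cut(3, 2): punch at orig (3,6); cuts so far [(3, 6)]; region rows[0,4) x cols[4,8) = 4x4
Op 6 cut(1, 3): punch at orig (1,7); cuts so far [(1, 7), (3, 6)]; region rows[0,4) x cols[4,8) = 4x4
Unfold 1 (reflect across v@4): 4 holes -> [(1, 0), (1, 7), (3, 1), (3, 6)]
Unfold 2 (reflect across h@4): 8 holes -> [(1, 0), (1, 7), (3, 1), (3, 6), (4, 1), (4, 6), (6, 0), (6, 7)]
Unfold 3 (reflect across h@8): 16 holes -> [(1, 0), (1, 7), (3, 1), (3, 6), (4, 1), (4, 6), (6, 0), (6, 7), (9, 0), (9, 7), (11, 1), (11, 6), (12, 1), (12, 6), (14, 0), (14, 7)]
Unfold 4 (reflect across v@8): 32 holes -> [(1, 0), (1, 7), (1, 8), (1, 15), (3, 1), (3, 6), (3, 9), (3, 14), (4, 1), (4, 6), (4, 9), (4, 14), (6, 0), (6, 7), (6, 8), (6, 15), (9, 0), (9, 7), (9, 8), (9, 15), (11, 1), (11, 6), (11, 9), (11, 14), (12, 1), (12, 6), (12, 9), (12, 14), (14, 0), (14, 7), (14, 8), (14, 15)]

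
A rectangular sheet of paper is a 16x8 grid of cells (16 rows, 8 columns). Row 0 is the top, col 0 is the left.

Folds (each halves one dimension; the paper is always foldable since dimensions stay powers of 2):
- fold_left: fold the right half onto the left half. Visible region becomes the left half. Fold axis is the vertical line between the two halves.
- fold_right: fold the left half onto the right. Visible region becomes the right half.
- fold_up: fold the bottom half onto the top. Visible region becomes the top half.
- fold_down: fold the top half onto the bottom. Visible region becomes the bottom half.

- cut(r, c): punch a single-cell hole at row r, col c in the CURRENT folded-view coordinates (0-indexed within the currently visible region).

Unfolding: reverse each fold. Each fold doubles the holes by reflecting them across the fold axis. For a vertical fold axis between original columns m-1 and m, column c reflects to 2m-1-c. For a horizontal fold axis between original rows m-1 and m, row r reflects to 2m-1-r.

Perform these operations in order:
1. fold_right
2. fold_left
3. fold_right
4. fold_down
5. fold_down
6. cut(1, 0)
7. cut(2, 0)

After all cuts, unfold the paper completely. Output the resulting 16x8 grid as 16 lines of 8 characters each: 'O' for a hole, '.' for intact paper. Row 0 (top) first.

Op 1 fold_right: fold axis v@4; visible region now rows[0,16) x cols[4,8) = 16x4
Op 2 fold_left: fold axis v@6; visible region now rows[0,16) x cols[4,6) = 16x2
Op 3 fold_right: fold axis v@5; visible region now rows[0,16) x cols[5,6) = 16x1
Op 4 fold_down: fold axis h@8; visible region now rows[8,16) x cols[5,6) = 8x1
Op 5 fold_down: fold axis h@12; visible region now rows[12,16) x cols[5,6) = 4x1
Op 6 cut(1, 0): punch at orig (13,5); cuts so far [(13, 5)]; region rows[12,16) x cols[5,6) = 4x1
Op 7 cut(2, 0): punch at orig (14,5); cuts so far [(13, 5), (14, 5)]; region rows[12,16) x cols[5,6) = 4x1
Unfold 1 (reflect across h@12): 4 holes -> [(9, 5), (10, 5), (13, 5), (14, 5)]
Unfold 2 (reflect across h@8): 8 holes -> [(1, 5), (2, 5), (5, 5), (6, 5), (9, 5), (10, 5), (13, 5), (14, 5)]
Unfold 3 (reflect across v@5): 16 holes -> [(1, 4), (1, 5), (2, 4), (2, 5), (5, 4), (5, 5), (6, 4), (6, 5), (9, 4), (9, 5), (10, 4), (10, 5), (13, 4), (13, 5), (14, 4), (14, 5)]
Unfold 4 (reflect across v@6): 32 holes -> [(1, 4), (1, 5), (1, 6), (1, 7), (2, 4), (2, 5), (2, 6), (2, 7), (5, 4), (5, 5), (5, 6), (5, 7), (6, 4), (6, 5), (6, 6), (6, 7), (9, 4), (9, 5), (9, 6), (9, 7), (10, 4), (10, 5), (10, 6), (10, 7), (13, 4), (13, 5), (13, 6), (13, 7), (14, 4), (14, 5), (14, 6), (14, 7)]
Unfold 5 (reflect across v@4): 64 holes -> [(1, 0), (1, 1), (1, 2), (1, 3), (1, 4), (1, 5), (1, 6), (1, 7), (2, 0), (2, 1), (2, 2), (2, 3), (2, 4), (2, 5), (2, 6), (2, 7), (5, 0), (5, 1), (5, 2), (5, 3), (5, 4), (5, 5), (5, 6), (5, 7), (6, 0), (6, 1), (6, 2), (6, 3), (6, 4), (6, 5), (6, 6), (6, 7), (9, 0), (9, 1), (9, 2), (9, 3), (9, 4), (9, 5), (9, 6), (9, 7), (10, 0), (10, 1), (10, 2), (10, 3), (10, 4), (10, 5), (10, 6), (10, 7), (13, 0), (13, 1), (13, 2), (13, 3), (13, 4), (13, 5), (13, 6), (13, 7), (14, 0), (14, 1), (14, 2), (14, 3), (14, 4), (14, 5), (14, 6), (14, 7)]

Answer: ........
OOOOOOOO
OOOOOOOO
........
........
OOOOOOOO
OOOOOOOO
........
........
OOOOOOOO
OOOOOOOO
........
........
OOOOOOOO
OOOOOOOO
........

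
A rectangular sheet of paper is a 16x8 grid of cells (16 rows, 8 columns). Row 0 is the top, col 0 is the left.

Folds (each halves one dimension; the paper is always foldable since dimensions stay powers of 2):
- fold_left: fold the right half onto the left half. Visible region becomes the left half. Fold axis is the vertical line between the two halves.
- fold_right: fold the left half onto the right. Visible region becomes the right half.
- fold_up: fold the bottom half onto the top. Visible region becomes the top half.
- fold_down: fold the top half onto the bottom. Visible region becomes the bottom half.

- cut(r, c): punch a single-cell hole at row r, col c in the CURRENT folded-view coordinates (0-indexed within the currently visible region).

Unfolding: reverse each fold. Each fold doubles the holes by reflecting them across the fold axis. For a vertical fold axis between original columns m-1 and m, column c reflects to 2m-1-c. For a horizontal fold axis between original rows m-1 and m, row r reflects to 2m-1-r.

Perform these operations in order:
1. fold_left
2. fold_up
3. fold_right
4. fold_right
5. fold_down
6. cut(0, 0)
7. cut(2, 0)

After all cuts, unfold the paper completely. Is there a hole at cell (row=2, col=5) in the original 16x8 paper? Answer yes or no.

Answer: no

Derivation:
Op 1 fold_left: fold axis v@4; visible region now rows[0,16) x cols[0,4) = 16x4
Op 2 fold_up: fold axis h@8; visible region now rows[0,8) x cols[0,4) = 8x4
Op 3 fold_right: fold axis v@2; visible region now rows[0,8) x cols[2,4) = 8x2
Op 4 fold_right: fold axis v@3; visible region now rows[0,8) x cols[3,4) = 8x1
Op 5 fold_down: fold axis h@4; visible region now rows[4,8) x cols[3,4) = 4x1
Op 6 cut(0, 0): punch at orig (4,3); cuts so far [(4, 3)]; region rows[4,8) x cols[3,4) = 4x1
Op 7 cut(2, 0): punch at orig (6,3); cuts so far [(4, 3), (6, 3)]; region rows[4,8) x cols[3,4) = 4x1
Unfold 1 (reflect across h@4): 4 holes -> [(1, 3), (3, 3), (4, 3), (6, 3)]
Unfold 2 (reflect across v@3): 8 holes -> [(1, 2), (1, 3), (3, 2), (3, 3), (4, 2), (4, 3), (6, 2), (6, 3)]
Unfold 3 (reflect across v@2): 16 holes -> [(1, 0), (1, 1), (1, 2), (1, 3), (3, 0), (3, 1), (3, 2), (3, 3), (4, 0), (4, 1), (4, 2), (4, 3), (6, 0), (6, 1), (6, 2), (6, 3)]
Unfold 4 (reflect across h@8): 32 holes -> [(1, 0), (1, 1), (1, 2), (1, 3), (3, 0), (3, 1), (3, 2), (3, 3), (4, 0), (4, 1), (4, 2), (4, 3), (6, 0), (6, 1), (6, 2), (6, 3), (9, 0), (9, 1), (9, 2), (9, 3), (11, 0), (11, 1), (11, 2), (11, 3), (12, 0), (12, 1), (12, 2), (12, 3), (14, 0), (14, 1), (14, 2), (14, 3)]
Unfold 5 (reflect across v@4): 64 holes -> [(1, 0), (1, 1), (1, 2), (1, 3), (1, 4), (1, 5), (1, 6), (1, 7), (3, 0), (3, 1), (3, 2), (3, 3), (3, 4), (3, 5), (3, 6), (3, 7), (4, 0), (4, 1), (4, 2), (4, 3), (4, 4), (4, 5), (4, 6), (4, 7), (6, 0), (6, 1), (6, 2), (6, 3), (6, 4), (6, 5), (6, 6), (6, 7), (9, 0), (9, 1), (9, 2), (9, 3), (9, 4), (9, 5), (9, 6), (9, 7), (11, 0), (11, 1), (11, 2), (11, 3), (11, 4), (11, 5), (11, 6), (11, 7), (12, 0), (12, 1), (12, 2), (12, 3), (12, 4), (12, 5), (12, 6), (12, 7), (14, 0), (14, 1), (14, 2), (14, 3), (14, 4), (14, 5), (14, 6), (14, 7)]
Holes: [(1, 0), (1, 1), (1, 2), (1, 3), (1, 4), (1, 5), (1, 6), (1, 7), (3, 0), (3, 1), (3, 2), (3, 3), (3, 4), (3, 5), (3, 6), (3, 7), (4, 0), (4, 1), (4, 2), (4, 3), (4, 4), (4, 5), (4, 6), (4, 7), (6, 0), (6, 1), (6, 2), (6, 3), (6, 4), (6, 5), (6, 6), (6, 7), (9, 0), (9, 1), (9, 2), (9, 3), (9, 4), (9, 5), (9, 6), (9, 7), (11, 0), (11, 1), (11, 2), (11, 3), (11, 4), (11, 5), (11, 6), (11, 7), (12, 0), (12, 1), (12, 2), (12, 3), (12, 4), (12, 5), (12, 6), (12, 7), (14, 0), (14, 1), (14, 2), (14, 3), (14, 4), (14, 5), (14, 6), (14, 7)]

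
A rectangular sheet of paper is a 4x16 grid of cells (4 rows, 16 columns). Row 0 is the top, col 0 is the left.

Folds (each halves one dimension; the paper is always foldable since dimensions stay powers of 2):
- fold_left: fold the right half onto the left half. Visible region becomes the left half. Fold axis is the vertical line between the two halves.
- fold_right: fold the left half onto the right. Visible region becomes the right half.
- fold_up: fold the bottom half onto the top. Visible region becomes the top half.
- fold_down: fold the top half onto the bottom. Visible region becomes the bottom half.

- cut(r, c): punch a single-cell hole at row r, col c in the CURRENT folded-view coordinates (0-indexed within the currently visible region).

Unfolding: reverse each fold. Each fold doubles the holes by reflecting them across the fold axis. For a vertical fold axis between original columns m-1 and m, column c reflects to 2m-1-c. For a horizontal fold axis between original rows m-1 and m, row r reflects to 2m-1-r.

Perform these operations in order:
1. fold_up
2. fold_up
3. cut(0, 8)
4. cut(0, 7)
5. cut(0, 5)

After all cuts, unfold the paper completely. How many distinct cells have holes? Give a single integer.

Answer: 12

Derivation:
Op 1 fold_up: fold axis h@2; visible region now rows[0,2) x cols[0,16) = 2x16
Op 2 fold_up: fold axis h@1; visible region now rows[0,1) x cols[0,16) = 1x16
Op 3 cut(0, 8): punch at orig (0,8); cuts so far [(0, 8)]; region rows[0,1) x cols[0,16) = 1x16
Op 4 cut(0, 7): punch at orig (0,7); cuts so far [(0, 7), (0, 8)]; region rows[0,1) x cols[0,16) = 1x16
Op 5 cut(0, 5): punch at orig (0,5); cuts so far [(0, 5), (0, 7), (0, 8)]; region rows[0,1) x cols[0,16) = 1x16
Unfold 1 (reflect across h@1): 6 holes -> [(0, 5), (0, 7), (0, 8), (1, 5), (1, 7), (1, 8)]
Unfold 2 (reflect across h@2): 12 holes -> [(0, 5), (0, 7), (0, 8), (1, 5), (1, 7), (1, 8), (2, 5), (2, 7), (2, 8), (3, 5), (3, 7), (3, 8)]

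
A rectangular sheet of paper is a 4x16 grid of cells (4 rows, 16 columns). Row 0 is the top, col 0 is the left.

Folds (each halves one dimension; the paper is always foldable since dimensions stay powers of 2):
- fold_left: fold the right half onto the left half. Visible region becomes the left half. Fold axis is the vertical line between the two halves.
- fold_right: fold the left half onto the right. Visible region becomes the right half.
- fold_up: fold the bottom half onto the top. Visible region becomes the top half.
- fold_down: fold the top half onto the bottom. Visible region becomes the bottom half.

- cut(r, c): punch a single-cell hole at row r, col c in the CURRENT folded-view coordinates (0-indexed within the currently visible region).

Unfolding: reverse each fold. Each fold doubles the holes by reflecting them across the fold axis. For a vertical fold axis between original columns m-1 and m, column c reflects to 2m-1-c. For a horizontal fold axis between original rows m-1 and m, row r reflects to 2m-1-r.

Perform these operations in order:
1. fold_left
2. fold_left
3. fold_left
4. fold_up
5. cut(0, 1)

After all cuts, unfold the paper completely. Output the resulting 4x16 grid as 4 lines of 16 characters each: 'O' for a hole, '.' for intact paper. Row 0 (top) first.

Op 1 fold_left: fold axis v@8; visible region now rows[0,4) x cols[0,8) = 4x8
Op 2 fold_left: fold axis v@4; visible region now rows[0,4) x cols[0,4) = 4x4
Op 3 fold_left: fold axis v@2; visible region now rows[0,4) x cols[0,2) = 4x2
Op 4 fold_up: fold axis h@2; visible region now rows[0,2) x cols[0,2) = 2x2
Op 5 cut(0, 1): punch at orig (0,1); cuts so far [(0, 1)]; region rows[0,2) x cols[0,2) = 2x2
Unfold 1 (reflect across h@2): 2 holes -> [(0, 1), (3, 1)]
Unfold 2 (reflect across v@2): 4 holes -> [(0, 1), (0, 2), (3, 1), (3, 2)]
Unfold 3 (reflect across v@4): 8 holes -> [(0, 1), (0, 2), (0, 5), (0, 6), (3, 1), (3, 2), (3, 5), (3, 6)]
Unfold 4 (reflect across v@8): 16 holes -> [(0, 1), (0, 2), (0, 5), (0, 6), (0, 9), (0, 10), (0, 13), (0, 14), (3, 1), (3, 2), (3, 5), (3, 6), (3, 9), (3, 10), (3, 13), (3, 14)]

Answer: .OO..OO..OO..OO.
................
................
.OO..OO..OO..OO.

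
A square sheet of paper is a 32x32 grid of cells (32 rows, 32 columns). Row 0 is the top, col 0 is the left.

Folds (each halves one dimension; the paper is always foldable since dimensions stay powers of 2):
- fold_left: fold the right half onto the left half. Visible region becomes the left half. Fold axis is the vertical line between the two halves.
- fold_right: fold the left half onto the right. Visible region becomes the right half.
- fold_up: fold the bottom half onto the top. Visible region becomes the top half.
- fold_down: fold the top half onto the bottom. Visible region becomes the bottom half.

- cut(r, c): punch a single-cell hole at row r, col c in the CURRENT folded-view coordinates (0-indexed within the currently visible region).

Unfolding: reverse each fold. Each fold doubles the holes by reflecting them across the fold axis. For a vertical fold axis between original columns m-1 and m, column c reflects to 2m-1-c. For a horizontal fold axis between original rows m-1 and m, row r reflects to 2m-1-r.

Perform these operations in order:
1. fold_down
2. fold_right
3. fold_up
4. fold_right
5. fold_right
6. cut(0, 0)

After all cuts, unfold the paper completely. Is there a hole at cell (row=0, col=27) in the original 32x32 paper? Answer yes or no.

Op 1 fold_down: fold axis h@16; visible region now rows[16,32) x cols[0,32) = 16x32
Op 2 fold_right: fold axis v@16; visible region now rows[16,32) x cols[16,32) = 16x16
Op 3 fold_up: fold axis h@24; visible region now rows[16,24) x cols[16,32) = 8x16
Op 4 fold_right: fold axis v@24; visible region now rows[16,24) x cols[24,32) = 8x8
Op 5 fold_right: fold axis v@28; visible region now rows[16,24) x cols[28,32) = 8x4
Op 6 cut(0, 0): punch at orig (16,28); cuts so far [(16, 28)]; region rows[16,24) x cols[28,32) = 8x4
Unfold 1 (reflect across v@28): 2 holes -> [(16, 27), (16, 28)]
Unfold 2 (reflect across v@24): 4 holes -> [(16, 19), (16, 20), (16, 27), (16, 28)]
Unfold 3 (reflect across h@24): 8 holes -> [(16, 19), (16, 20), (16, 27), (16, 28), (31, 19), (31, 20), (31, 27), (31, 28)]
Unfold 4 (reflect across v@16): 16 holes -> [(16, 3), (16, 4), (16, 11), (16, 12), (16, 19), (16, 20), (16, 27), (16, 28), (31, 3), (31, 4), (31, 11), (31, 12), (31, 19), (31, 20), (31, 27), (31, 28)]
Unfold 5 (reflect across h@16): 32 holes -> [(0, 3), (0, 4), (0, 11), (0, 12), (0, 19), (0, 20), (0, 27), (0, 28), (15, 3), (15, 4), (15, 11), (15, 12), (15, 19), (15, 20), (15, 27), (15, 28), (16, 3), (16, 4), (16, 11), (16, 12), (16, 19), (16, 20), (16, 27), (16, 28), (31, 3), (31, 4), (31, 11), (31, 12), (31, 19), (31, 20), (31, 27), (31, 28)]
Holes: [(0, 3), (0, 4), (0, 11), (0, 12), (0, 19), (0, 20), (0, 27), (0, 28), (15, 3), (15, 4), (15, 11), (15, 12), (15, 19), (15, 20), (15, 27), (15, 28), (16, 3), (16, 4), (16, 11), (16, 12), (16, 19), (16, 20), (16, 27), (16, 28), (31, 3), (31, 4), (31, 11), (31, 12), (31, 19), (31, 20), (31, 27), (31, 28)]

Answer: yes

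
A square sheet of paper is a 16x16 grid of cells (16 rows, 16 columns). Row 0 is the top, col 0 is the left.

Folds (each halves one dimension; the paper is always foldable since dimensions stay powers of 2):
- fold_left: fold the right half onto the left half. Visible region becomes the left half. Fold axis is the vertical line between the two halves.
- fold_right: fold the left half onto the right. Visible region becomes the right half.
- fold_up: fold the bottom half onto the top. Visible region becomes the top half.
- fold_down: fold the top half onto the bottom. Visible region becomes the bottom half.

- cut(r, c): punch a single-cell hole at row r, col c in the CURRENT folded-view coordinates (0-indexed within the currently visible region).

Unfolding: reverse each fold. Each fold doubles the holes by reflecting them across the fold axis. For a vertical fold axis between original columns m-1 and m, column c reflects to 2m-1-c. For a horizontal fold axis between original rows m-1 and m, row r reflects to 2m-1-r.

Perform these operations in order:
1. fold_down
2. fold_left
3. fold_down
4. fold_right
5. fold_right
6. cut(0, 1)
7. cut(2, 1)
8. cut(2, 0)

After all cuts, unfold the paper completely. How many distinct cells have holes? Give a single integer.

Op 1 fold_down: fold axis h@8; visible region now rows[8,16) x cols[0,16) = 8x16
Op 2 fold_left: fold axis v@8; visible region now rows[8,16) x cols[0,8) = 8x8
Op 3 fold_down: fold axis h@12; visible region now rows[12,16) x cols[0,8) = 4x8
Op 4 fold_right: fold axis v@4; visible region now rows[12,16) x cols[4,8) = 4x4
Op 5 fold_right: fold axis v@6; visible region now rows[12,16) x cols[6,8) = 4x2
Op 6 cut(0, 1): punch at orig (12,7); cuts so far [(12, 7)]; region rows[12,16) x cols[6,8) = 4x2
Op 7 cut(2, 1): punch at orig (14,7); cuts so far [(12, 7), (14, 7)]; region rows[12,16) x cols[6,8) = 4x2
Op 8 cut(2, 0): punch at orig (14,6); cuts so far [(12, 7), (14, 6), (14, 7)]; region rows[12,16) x cols[6,8) = 4x2
Unfold 1 (reflect across v@6): 6 holes -> [(12, 4), (12, 7), (14, 4), (14, 5), (14, 6), (14, 7)]
Unfold 2 (reflect across v@4): 12 holes -> [(12, 0), (12, 3), (12, 4), (12, 7), (14, 0), (14, 1), (14, 2), (14, 3), (14, 4), (14, 5), (14, 6), (14, 7)]
Unfold 3 (reflect across h@12): 24 holes -> [(9, 0), (9, 1), (9, 2), (9, 3), (9, 4), (9, 5), (9, 6), (9, 7), (11, 0), (11, 3), (11, 4), (11, 7), (12, 0), (12, 3), (12, 4), (12, 7), (14, 0), (14, 1), (14, 2), (14, 3), (14, 4), (14, 5), (14, 6), (14, 7)]
Unfold 4 (reflect across v@8): 48 holes -> [(9, 0), (9, 1), (9, 2), (9, 3), (9, 4), (9, 5), (9, 6), (9, 7), (9, 8), (9, 9), (9, 10), (9, 11), (9, 12), (9, 13), (9, 14), (9, 15), (11, 0), (11, 3), (11, 4), (11, 7), (11, 8), (11, 11), (11, 12), (11, 15), (12, 0), (12, 3), (12, 4), (12, 7), (12, 8), (12, 11), (12, 12), (12, 15), (14, 0), (14, 1), (14, 2), (14, 3), (14, 4), (14, 5), (14, 6), (14, 7), (14, 8), (14, 9), (14, 10), (14, 11), (14, 12), (14, 13), (14, 14), (14, 15)]
Unfold 5 (reflect across h@8): 96 holes -> [(1, 0), (1, 1), (1, 2), (1, 3), (1, 4), (1, 5), (1, 6), (1, 7), (1, 8), (1, 9), (1, 10), (1, 11), (1, 12), (1, 13), (1, 14), (1, 15), (3, 0), (3, 3), (3, 4), (3, 7), (3, 8), (3, 11), (3, 12), (3, 15), (4, 0), (4, 3), (4, 4), (4, 7), (4, 8), (4, 11), (4, 12), (4, 15), (6, 0), (6, 1), (6, 2), (6, 3), (6, 4), (6, 5), (6, 6), (6, 7), (6, 8), (6, 9), (6, 10), (6, 11), (6, 12), (6, 13), (6, 14), (6, 15), (9, 0), (9, 1), (9, 2), (9, 3), (9, 4), (9, 5), (9, 6), (9, 7), (9, 8), (9, 9), (9, 10), (9, 11), (9, 12), (9, 13), (9, 14), (9, 15), (11, 0), (11, 3), (11, 4), (11, 7), (11, 8), (11, 11), (11, 12), (11, 15), (12, 0), (12, 3), (12, 4), (12, 7), (12, 8), (12, 11), (12, 12), (12, 15), (14, 0), (14, 1), (14, 2), (14, 3), (14, 4), (14, 5), (14, 6), (14, 7), (14, 8), (14, 9), (14, 10), (14, 11), (14, 12), (14, 13), (14, 14), (14, 15)]

Answer: 96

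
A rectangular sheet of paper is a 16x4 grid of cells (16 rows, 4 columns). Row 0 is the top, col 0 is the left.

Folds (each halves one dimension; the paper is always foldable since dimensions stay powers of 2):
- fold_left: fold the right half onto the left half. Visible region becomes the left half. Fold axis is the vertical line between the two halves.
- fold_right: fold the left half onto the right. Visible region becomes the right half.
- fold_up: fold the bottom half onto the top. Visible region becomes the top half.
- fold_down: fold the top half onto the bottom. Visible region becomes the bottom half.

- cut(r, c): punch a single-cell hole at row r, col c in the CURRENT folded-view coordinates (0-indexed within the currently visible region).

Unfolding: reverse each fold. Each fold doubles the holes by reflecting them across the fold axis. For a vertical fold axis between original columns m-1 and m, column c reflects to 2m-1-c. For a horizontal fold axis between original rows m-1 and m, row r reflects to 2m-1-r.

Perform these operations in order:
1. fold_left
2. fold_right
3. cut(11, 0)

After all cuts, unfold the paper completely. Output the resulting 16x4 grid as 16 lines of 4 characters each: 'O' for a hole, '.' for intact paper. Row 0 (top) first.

Op 1 fold_left: fold axis v@2; visible region now rows[0,16) x cols[0,2) = 16x2
Op 2 fold_right: fold axis v@1; visible region now rows[0,16) x cols[1,2) = 16x1
Op 3 cut(11, 0): punch at orig (11,1); cuts so far [(11, 1)]; region rows[0,16) x cols[1,2) = 16x1
Unfold 1 (reflect across v@1): 2 holes -> [(11, 0), (11, 1)]
Unfold 2 (reflect across v@2): 4 holes -> [(11, 0), (11, 1), (11, 2), (11, 3)]

Answer: ....
....
....
....
....
....
....
....
....
....
....
OOOO
....
....
....
....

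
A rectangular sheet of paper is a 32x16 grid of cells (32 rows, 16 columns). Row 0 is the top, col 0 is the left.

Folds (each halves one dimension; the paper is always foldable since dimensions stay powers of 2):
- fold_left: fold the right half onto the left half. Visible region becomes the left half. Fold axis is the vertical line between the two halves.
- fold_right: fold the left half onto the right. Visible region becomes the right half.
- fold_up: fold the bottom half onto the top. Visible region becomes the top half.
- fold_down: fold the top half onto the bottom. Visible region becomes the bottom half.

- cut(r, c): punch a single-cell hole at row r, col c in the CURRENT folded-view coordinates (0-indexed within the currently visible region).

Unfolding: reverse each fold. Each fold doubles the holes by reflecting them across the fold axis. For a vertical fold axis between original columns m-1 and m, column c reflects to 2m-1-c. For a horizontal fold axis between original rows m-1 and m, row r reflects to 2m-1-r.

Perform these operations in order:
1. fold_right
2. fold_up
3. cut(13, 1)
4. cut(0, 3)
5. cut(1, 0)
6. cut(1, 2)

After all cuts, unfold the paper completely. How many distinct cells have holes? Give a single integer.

Op 1 fold_right: fold axis v@8; visible region now rows[0,32) x cols[8,16) = 32x8
Op 2 fold_up: fold axis h@16; visible region now rows[0,16) x cols[8,16) = 16x8
Op 3 cut(13, 1): punch at orig (13,9); cuts so far [(13, 9)]; region rows[0,16) x cols[8,16) = 16x8
Op 4 cut(0, 3): punch at orig (0,11); cuts so far [(0, 11), (13, 9)]; region rows[0,16) x cols[8,16) = 16x8
Op 5 cut(1, 0): punch at orig (1,8); cuts so far [(0, 11), (1, 8), (13, 9)]; region rows[0,16) x cols[8,16) = 16x8
Op 6 cut(1, 2): punch at orig (1,10); cuts so far [(0, 11), (1, 8), (1, 10), (13, 9)]; region rows[0,16) x cols[8,16) = 16x8
Unfold 1 (reflect across h@16): 8 holes -> [(0, 11), (1, 8), (1, 10), (13, 9), (18, 9), (30, 8), (30, 10), (31, 11)]
Unfold 2 (reflect across v@8): 16 holes -> [(0, 4), (0, 11), (1, 5), (1, 7), (1, 8), (1, 10), (13, 6), (13, 9), (18, 6), (18, 9), (30, 5), (30, 7), (30, 8), (30, 10), (31, 4), (31, 11)]

Answer: 16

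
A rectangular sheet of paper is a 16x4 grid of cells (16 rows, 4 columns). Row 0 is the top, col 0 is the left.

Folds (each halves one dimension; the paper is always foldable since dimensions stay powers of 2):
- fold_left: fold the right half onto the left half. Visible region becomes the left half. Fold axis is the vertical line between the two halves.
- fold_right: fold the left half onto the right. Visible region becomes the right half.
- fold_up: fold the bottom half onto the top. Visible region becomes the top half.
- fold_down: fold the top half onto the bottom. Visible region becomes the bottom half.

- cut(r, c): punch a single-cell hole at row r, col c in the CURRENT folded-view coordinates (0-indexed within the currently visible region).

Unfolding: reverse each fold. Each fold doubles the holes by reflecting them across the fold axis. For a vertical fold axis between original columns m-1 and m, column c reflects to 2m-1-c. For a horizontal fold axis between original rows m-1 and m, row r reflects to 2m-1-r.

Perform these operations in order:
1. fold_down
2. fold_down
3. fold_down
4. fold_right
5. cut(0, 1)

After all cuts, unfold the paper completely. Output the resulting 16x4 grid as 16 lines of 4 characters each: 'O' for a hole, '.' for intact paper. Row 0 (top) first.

Answer: ....
O..O
O..O
....
....
O..O
O..O
....
....
O..O
O..O
....
....
O..O
O..O
....

Derivation:
Op 1 fold_down: fold axis h@8; visible region now rows[8,16) x cols[0,4) = 8x4
Op 2 fold_down: fold axis h@12; visible region now rows[12,16) x cols[0,4) = 4x4
Op 3 fold_down: fold axis h@14; visible region now rows[14,16) x cols[0,4) = 2x4
Op 4 fold_right: fold axis v@2; visible region now rows[14,16) x cols[2,4) = 2x2
Op 5 cut(0, 1): punch at orig (14,3); cuts so far [(14, 3)]; region rows[14,16) x cols[2,4) = 2x2
Unfold 1 (reflect across v@2): 2 holes -> [(14, 0), (14, 3)]
Unfold 2 (reflect across h@14): 4 holes -> [(13, 0), (13, 3), (14, 0), (14, 3)]
Unfold 3 (reflect across h@12): 8 holes -> [(9, 0), (9, 3), (10, 0), (10, 3), (13, 0), (13, 3), (14, 0), (14, 3)]
Unfold 4 (reflect across h@8): 16 holes -> [(1, 0), (1, 3), (2, 0), (2, 3), (5, 0), (5, 3), (6, 0), (6, 3), (9, 0), (9, 3), (10, 0), (10, 3), (13, 0), (13, 3), (14, 0), (14, 3)]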